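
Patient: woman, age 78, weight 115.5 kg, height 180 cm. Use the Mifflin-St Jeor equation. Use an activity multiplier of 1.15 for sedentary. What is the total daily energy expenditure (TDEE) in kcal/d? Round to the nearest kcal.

1988 kcal/d

Mifflin-St Jeor (female): BMR = 10(115.5) + 6.25(180) − 5(78) − 161 = 1155 + 1125 − 390 − 161 = 1729 kcal/day.
TEE = BMR × activity factor = 1729 × 1.15 = 1988.35 kcal/day.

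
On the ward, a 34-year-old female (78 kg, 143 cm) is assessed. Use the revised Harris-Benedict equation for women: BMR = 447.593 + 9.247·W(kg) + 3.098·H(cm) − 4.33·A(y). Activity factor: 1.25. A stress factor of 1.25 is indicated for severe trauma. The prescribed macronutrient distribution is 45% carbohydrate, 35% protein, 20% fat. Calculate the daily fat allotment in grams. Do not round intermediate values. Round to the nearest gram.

51 g/day

Harris-Benedict: BMR = 447.593 + 9.247(78) + 3.098(143) − 4.33(34) = 1464.653 kcal/day.
TEE = 1464.653 × 1.25 = 1830.8163 kcal/day.
With stress factor 1.25: 1830.8163 × 1.25 = 2288.5203 kcal/day.
Fat energy = 20% × 2288.5203 = 457.7041 kcal.
Fat = 457.7041 ÷ 9 kcal/g = 50.856 g.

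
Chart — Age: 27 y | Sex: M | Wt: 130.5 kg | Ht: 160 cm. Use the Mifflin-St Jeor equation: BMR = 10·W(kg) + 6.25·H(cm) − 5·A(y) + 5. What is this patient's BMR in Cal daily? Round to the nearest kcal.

2175 Cal daily

Mifflin-St Jeor (male): BMR = 10(130.5) + 6.25(160) − 5(27) + 5 = 1305 + 1000 − 135 + 5 = 2175 kcal/day.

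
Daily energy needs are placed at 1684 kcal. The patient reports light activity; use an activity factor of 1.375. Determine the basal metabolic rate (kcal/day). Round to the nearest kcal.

1225 kcal/day

BMR = TEE ÷ activity factor = 1684 ÷ 1.375 = 1224.7273 kcal/day.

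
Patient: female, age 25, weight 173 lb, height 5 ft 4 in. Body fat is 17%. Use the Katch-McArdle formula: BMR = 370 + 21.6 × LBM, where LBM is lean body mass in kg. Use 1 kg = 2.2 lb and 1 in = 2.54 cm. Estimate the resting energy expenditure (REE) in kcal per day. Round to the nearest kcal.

1780 kcal per day

Convert to metric: weight = 173 ÷ 2.2 = 78.6364 kg; height = (5×12 + 4) × 2.54 = 64 × 2.54 = 162.56 cm.
LBM = 78.6364 × (1 − 0.17) = 65.2682 kg. Katch-McArdle: BMR = 370 + 21.6 × 65.2682 = 1779.7927 kcal/day.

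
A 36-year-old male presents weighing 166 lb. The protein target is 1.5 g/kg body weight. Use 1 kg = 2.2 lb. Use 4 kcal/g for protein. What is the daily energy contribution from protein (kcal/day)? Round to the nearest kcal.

Weight in kg = 166 ÷ 2.2 = 75.4545 kg.
Protein = 1.5 g/kg × 75.4545 kg = 113.1818 g/day.
Protein energy = 113.1818 g × 4 kcal/g = 452.7273 kcal/day.

453 kcal/day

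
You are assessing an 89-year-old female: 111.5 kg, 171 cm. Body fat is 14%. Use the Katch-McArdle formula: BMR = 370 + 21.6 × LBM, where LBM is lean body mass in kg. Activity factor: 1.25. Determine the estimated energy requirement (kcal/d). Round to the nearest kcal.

3052 kcal/d

LBM = 111.5 × (1 − 0.14) = 95.89 kg. Katch-McArdle: BMR = 370 + 21.6 × 95.89 = 2441.224 kcal/day.
TEE = BMR × activity factor = 2441.224 × 1.25 = 3051.53 kcal/day.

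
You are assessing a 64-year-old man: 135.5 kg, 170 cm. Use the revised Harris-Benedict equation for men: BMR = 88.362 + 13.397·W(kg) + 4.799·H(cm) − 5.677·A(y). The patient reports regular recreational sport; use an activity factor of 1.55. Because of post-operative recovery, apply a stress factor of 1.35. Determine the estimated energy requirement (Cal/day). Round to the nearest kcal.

Harris-Benedict: BMR = 88.362 + 13.397(135.5) + 4.799(170) − 5.677(64) = 2356.1575 kcal/day.
TEE = BMR × activity factor = 2356.1575 × 1.55 = 3652.0441 kcal/day.
Apply stress factor: 3652.0441 × 1.35 = 4930.2596 kcal/day.

4930 Cal/day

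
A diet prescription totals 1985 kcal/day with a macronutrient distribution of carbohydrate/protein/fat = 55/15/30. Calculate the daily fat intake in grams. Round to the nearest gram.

66 g/day

Fat energy = 30% × 1985 = 595.5 kcal.
At 9 kcal/g: 595.5 ÷ 9 = 66.1667 g.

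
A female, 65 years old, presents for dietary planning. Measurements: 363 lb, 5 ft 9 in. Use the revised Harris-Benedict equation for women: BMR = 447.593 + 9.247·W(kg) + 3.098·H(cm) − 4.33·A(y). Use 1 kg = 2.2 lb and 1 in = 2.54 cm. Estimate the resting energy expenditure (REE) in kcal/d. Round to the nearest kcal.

Convert to metric: weight = 363 ÷ 2.2 = 165 kg; height = (5×12 + 9) × 2.54 = 69 × 2.54 = 175.26 cm.
Harris-Benedict: BMR = 447.593 + 9.247(165) + 3.098(175.26) − 4.33(65) = 2234.8535 kcal/day.

2235 kcal/d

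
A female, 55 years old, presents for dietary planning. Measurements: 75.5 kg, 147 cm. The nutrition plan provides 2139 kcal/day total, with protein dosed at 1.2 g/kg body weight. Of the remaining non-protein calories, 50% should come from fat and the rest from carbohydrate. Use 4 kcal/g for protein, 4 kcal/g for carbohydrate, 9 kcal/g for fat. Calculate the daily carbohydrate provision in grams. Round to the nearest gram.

222 g/day

Protein = 1.2 × 75.5 = 90.6 g → 90.6 × 4 = 362.4 kcal.
Non-protein calories = 2139 − 362.4 = 1776.6 kcal.
Fat: 50% × 1776.6 = 888.3 kcal; carbohydrate: 888.3 kcal.
Carbohydrate: 888.3 kcal ÷ 4 kcal/g = 222.075 g.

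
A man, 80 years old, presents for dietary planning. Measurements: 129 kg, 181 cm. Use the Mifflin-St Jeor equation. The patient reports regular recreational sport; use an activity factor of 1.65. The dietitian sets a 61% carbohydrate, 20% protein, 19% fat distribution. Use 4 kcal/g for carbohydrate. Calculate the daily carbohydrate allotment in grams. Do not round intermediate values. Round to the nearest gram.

510 g/day

Mifflin-St Jeor (male): BMR = 10(129) + 6.25(181) − 5(80) + 5 = 1290 + 1131.25 − 400 + 5 = 2026.25 kcal/day.
TEE = 2026.25 × 1.65 = 3343.3125 kcal/day.
Carbohydrate energy = 61% × 3343.3125 = 2039.4206 kcal.
Carbohydrate = 2039.4206 ÷ 4 kcal/g = 509.8552 g.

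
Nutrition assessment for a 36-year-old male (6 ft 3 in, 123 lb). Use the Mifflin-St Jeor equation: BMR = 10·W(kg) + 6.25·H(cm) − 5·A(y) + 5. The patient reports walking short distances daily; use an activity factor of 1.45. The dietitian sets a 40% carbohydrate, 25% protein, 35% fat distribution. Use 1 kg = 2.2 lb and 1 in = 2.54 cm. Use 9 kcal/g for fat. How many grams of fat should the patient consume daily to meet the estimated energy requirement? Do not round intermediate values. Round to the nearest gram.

89 g/day

Convert to metric: weight = 123 ÷ 2.2 = 55.9091 kg; height = (6×12 + 3) × 2.54 = 75 × 2.54 = 190.5 cm.
Mifflin-St Jeor (male): BMR = 10(55.9091) + 6.25(190.5) − 5(36) + 5 = 559.0909 + 1190.625 − 180 + 5 = 1574.7159 kcal/day.
TEE = 1574.7159 × 1.45 = 2283.3381 kcal/day.
Fat energy = 35% × 2283.3381 = 799.1683 kcal.
Fat = 799.1683 ÷ 9 kcal/g = 88.7965 g.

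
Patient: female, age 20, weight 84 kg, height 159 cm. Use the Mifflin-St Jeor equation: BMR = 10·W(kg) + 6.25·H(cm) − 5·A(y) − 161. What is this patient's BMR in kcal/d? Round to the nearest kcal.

Mifflin-St Jeor (female): BMR = 10(84) + 6.25(159) − 5(20) − 161 = 840 + 993.75 − 100 − 161 = 1572.75 kcal/day.

1573 kcal/d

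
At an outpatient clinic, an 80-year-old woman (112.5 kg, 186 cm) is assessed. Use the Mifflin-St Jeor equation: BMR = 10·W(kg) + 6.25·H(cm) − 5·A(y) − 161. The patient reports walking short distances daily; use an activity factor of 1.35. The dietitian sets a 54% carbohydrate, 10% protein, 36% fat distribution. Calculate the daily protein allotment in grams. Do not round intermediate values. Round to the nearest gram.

58 g/day

Mifflin-St Jeor (female): BMR = 10(112.5) + 6.25(186) − 5(80) − 161 = 1125 + 1162.5 − 400 − 161 = 1726.5 kcal/day.
TEE = 1726.5 × 1.35 = 2330.775 kcal/day.
Protein energy = 10% × 2330.775 = 233.0775 kcal.
Protein = 233.0775 ÷ 4 kcal/g = 58.2694 g.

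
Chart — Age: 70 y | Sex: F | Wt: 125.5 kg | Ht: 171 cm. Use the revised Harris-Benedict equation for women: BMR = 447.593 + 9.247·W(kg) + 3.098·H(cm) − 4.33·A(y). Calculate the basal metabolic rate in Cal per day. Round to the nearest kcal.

1835 Cal per day

Harris-Benedict: BMR = 447.593 + 9.247(125.5) + 3.098(171) − 4.33(70) = 1834.7495 kcal/day.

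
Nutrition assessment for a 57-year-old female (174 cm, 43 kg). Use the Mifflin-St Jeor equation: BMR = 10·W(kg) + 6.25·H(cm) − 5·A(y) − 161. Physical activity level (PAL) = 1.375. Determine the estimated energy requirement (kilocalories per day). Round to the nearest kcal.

1473 kilocalories per day

Mifflin-St Jeor (female): BMR = 10(43) + 6.25(174) − 5(57) − 161 = 430 + 1087.5 − 285 − 161 = 1071.5 kcal/day.
TEE = BMR × activity factor = 1071.5 × 1.375 = 1473.3125 kcal/day.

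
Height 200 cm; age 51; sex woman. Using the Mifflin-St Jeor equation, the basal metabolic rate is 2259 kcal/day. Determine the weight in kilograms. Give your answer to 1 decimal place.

2259 = 10·W + 6.25(200) − 5(51) − 161
10·W = 2259 − 834 = 1425, so W = 142.5 kg.

142.5 kg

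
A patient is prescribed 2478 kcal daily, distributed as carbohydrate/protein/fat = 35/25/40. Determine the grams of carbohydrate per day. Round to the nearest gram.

217 g/day

Carbohydrate energy = 35% × 2478 = 867.3 kcal.
At 4 kcal/g: 867.3 ÷ 4 = 216.825 g.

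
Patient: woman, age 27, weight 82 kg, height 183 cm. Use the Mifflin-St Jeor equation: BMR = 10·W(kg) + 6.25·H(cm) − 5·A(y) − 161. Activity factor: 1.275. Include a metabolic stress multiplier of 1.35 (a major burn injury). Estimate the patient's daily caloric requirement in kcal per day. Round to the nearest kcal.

2871 kcal per day

Mifflin-St Jeor (female): BMR = 10(82) + 6.25(183) − 5(27) − 161 = 820 + 1143.75 − 135 − 161 = 1667.75 kcal/day.
TEE = BMR × activity factor = 1667.75 × 1.275 = 2126.3813 kcal/day.
Apply stress factor: 2126.3813 × 1.35 = 2870.6147 kcal/day.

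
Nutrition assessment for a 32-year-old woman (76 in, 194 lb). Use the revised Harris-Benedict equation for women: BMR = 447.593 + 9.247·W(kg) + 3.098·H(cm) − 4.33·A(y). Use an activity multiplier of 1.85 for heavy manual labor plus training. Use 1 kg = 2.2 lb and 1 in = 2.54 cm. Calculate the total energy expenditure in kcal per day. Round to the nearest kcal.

Convert to metric: weight = 194 ÷ 2.2 = 88.1818 kg; height = 76 × 2.54 = 193.04 cm.
Harris-Benedict: BMR = 447.593 + 9.247(88.1818) + 3.098(193.04) − 4.33(32) = 1722.4882 kcal/day.
TEE = BMR × activity factor = 1722.4882 × 1.85 = 3186.6032 kcal/day.

3187 kcal per day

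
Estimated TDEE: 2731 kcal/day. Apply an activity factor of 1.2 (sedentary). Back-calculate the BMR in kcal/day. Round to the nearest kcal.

BMR = TEE ÷ activity factor = 2731 ÷ 1.2 = 2275.8333 kcal/day.

2276 kcal/day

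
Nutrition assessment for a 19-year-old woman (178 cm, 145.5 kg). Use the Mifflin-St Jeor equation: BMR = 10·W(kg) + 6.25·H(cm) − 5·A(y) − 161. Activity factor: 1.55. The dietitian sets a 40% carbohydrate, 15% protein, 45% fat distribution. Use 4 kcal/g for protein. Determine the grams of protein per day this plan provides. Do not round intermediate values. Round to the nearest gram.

Mifflin-St Jeor (female): BMR = 10(145.5) + 6.25(178) − 5(19) − 161 = 1455 + 1112.5 − 95 − 161 = 2311.5 kcal/day.
TEE = 2311.5 × 1.55 = 3582.825 kcal/day.
Protein energy = 15% × 3582.825 = 537.4238 kcal.
Protein = 537.4238 ÷ 4 kcal/g = 134.3559 g.

134 g/day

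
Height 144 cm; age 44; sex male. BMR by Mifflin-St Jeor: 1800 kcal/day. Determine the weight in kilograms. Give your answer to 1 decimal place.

1800 = 10·W + 6.25(144) − 5(44) + 5
10·W = 1800 − 685 = 1115, so W = 111.5 kg.

111.5 kg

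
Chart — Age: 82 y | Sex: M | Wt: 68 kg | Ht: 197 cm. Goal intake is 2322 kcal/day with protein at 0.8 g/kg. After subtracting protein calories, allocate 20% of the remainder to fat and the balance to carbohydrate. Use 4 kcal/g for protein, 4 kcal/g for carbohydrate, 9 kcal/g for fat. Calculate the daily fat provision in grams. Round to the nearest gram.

47 g/day

Protein = 0.8 × 68 = 54.4 g → 54.4 × 4 = 217.6 kcal.
Non-protein calories = 2322 − 217.6 = 2104.4 kcal.
Fat: 20% × 2104.4 = 420.88 kcal; carbohydrate: 1683.52 kcal.
Fat: 420.88 kcal ÷ 9 kcal/g = 46.7644 g.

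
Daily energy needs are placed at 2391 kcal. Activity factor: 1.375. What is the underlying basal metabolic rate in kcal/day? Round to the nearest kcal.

BMR = TEE ÷ activity factor = 2391 ÷ 1.375 = 1738.9091 kcal/day.

1739 kcal/day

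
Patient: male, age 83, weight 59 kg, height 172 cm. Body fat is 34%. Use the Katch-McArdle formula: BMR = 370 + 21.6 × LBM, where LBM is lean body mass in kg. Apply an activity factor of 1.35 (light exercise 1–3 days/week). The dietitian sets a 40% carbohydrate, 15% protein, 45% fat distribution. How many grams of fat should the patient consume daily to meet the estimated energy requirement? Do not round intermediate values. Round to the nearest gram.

LBM = 59 × (1 − 0.34) = 38.94 kg. Katch-McArdle: BMR = 370 + 21.6 × 38.94 = 1211.104 kcal/day.
TEE = 1211.104 × 1.35 = 1634.9904 kcal/day.
Fat energy = 45% × 1634.9904 = 735.7457 kcal.
Fat = 735.7457 ÷ 9 kcal/g = 81.7495 g.

82 g/day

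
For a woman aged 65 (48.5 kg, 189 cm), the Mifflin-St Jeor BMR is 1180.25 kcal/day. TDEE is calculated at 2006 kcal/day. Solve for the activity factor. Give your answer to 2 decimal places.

Activity factor = TEE ÷ BMR = 2006 ÷ 1180.25 = 1.7.

1.70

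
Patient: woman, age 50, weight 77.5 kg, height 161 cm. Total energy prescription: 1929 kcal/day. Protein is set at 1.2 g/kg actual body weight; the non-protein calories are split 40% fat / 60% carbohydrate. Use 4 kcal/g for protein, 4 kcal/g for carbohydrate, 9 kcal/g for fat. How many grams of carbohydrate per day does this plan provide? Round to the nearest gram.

Protein = 1.2 × 77.5 = 93 g → 93 × 4 = 372 kcal.
Non-protein calories = 1929 − 372 = 1557 kcal.
Fat: 40% × 1557 = 622.8 kcal; carbohydrate: 934.2 kcal.
Carbohydrate: 934.2 kcal ÷ 4 kcal/g = 233.55 g.

234 g/day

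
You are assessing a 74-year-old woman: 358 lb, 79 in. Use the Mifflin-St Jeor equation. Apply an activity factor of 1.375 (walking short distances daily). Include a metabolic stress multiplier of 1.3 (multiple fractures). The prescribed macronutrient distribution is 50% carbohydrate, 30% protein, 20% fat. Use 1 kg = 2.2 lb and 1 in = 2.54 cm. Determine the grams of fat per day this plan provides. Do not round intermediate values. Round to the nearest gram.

Convert to metric: weight = 358 ÷ 2.2 = 162.7273 kg; height = 79 × 2.54 = 200.66 cm.
Mifflin-St Jeor (female): BMR = 10(162.7273) + 6.25(200.66) − 5(74) − 161 = 1627.2727 + 1254.125 − 370 − 161 = 2350.3977 kcal/day.
TEE = 2350.3977 × 1.375 = 3231.7969 kcal/day.
With stress factor 1.3: 3231.7969 × 1.3 = 4201.3359 kcal/day.
Fat energy = 20% × 4201.3359 = 840.2672 kcal.
Fat = 840.2672 ÷ 9 kcal/g = 93.363 g.

93 g/day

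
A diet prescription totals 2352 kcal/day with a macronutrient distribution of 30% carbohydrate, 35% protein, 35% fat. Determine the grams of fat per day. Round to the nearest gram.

Fat energy = 35% × 2352 = 823.2 kcal.
At 9 kcal/g: 823.2 ÷ 9 = 91.4667 g.

91 g/day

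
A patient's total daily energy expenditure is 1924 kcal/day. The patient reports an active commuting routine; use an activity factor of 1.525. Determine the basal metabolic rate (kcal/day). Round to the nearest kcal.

BMR = TEE ÷ activity factor = 1924 ÷ 1.525 = 1261.6393 kcal/day.

1262 kcal/day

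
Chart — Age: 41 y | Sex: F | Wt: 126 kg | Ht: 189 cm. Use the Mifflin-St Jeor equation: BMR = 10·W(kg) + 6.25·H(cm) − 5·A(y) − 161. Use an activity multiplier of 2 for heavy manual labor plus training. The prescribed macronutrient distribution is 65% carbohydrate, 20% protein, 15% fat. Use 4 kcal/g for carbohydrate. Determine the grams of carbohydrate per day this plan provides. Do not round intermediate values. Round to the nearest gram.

Mifflin-St Jeor (female): BMR = 10(126) + 6.25(189) − 5(41) − 161 = 1260 + 1181.25 − 205 − 161 = 2075.25 kcal/day.
TEE = 2075.25 × 2 = 4150.5 kcal/day.
Carbohydrate energy = 65% × 4150.5 = 2697.825 kcal.
Carbohydrate = 2697.825 ÷ 4 kcal/g = 674.4563 g.

674 g/day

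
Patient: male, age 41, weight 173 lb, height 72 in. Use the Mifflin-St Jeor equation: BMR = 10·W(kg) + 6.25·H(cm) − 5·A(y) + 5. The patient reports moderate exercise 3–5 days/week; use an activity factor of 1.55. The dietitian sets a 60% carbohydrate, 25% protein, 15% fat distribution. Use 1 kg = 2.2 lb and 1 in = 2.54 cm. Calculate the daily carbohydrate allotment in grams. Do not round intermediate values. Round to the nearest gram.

402 g/day

Convert to metric: weight = 173 ÷ 2.2 = 78.6364 kg; height = 72 × 2.54 = 182.88 cm.
Mifflin-St Jeor (male): BMR = 10(78.6364) + 6.25(182.88) − 5(41) + 5 = 786.3636 + 1143 − 205 + 5 = 1729.3636 kcal/day.
TEE = 1729.3636 × 1.55 = 2680.5136 kcal/day.
Carbohydrate energy = 60% × 2680.5136 = 1608.3082 kcal.
Carbohydrate = 1608.3082 ÷ 4 kcal/g = 402.077 g.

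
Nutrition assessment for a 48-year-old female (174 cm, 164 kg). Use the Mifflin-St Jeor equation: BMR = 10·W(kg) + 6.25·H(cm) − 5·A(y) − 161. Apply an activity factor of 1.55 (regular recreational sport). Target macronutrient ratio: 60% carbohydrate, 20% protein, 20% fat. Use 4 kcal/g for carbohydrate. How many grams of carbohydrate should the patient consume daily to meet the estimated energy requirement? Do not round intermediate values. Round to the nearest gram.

541 g/day

Mifflin-St Jeor (female): BMR = 10(164) + 6.25(174) − 5(48) − 161 = 1640 + 1087.5 − 240 − 161 = 2326.5 kcal/day.
TEE = 2326.5 × 1.55 = 3606.075 kcal/day.
Carbohydrate energy = 60% × 3606.075 = 2163.645 kcal.
Carbohydrate = 2163.645 ÷ 4 kcal/g = 540.9113 g.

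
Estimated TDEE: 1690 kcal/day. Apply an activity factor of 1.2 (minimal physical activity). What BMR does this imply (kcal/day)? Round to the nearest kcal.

BMR = TEE ÷ activity factor = 1690 ÷ 1.2 = 1408.3333 kcal/day.

1408 kcal/day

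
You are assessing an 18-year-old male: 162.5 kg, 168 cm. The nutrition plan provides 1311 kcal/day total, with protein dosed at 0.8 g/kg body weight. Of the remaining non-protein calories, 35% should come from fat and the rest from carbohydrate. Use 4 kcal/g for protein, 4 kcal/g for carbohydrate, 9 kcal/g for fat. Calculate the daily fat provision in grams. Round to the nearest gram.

Protein = 0.8 × 162.5 = 130 g → 130 × 4 = 520 kcal.
Non-protein calories = 1311 − 520 = 791 kcal.
Fat: 35% × 791 = 276.85 kcal; carbohydrate: 514.15 kcal.
Fat: 276.85 kcal ÷ 9 kcal/g = 30.7611 g.

31 g/day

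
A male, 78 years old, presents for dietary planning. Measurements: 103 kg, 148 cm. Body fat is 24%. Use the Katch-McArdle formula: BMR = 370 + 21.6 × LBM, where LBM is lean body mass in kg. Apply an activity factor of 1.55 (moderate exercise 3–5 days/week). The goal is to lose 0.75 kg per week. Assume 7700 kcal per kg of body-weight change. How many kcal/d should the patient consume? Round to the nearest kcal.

2369 kcal/d

LBM = 103 × (1 − 0.24) = 78.28 kg. Katch-McArdle: BMR = 370 + 21.6 × 78.28 = 2060.848 kcal/day.
TEE = 2060.848 × 1.55 = 3194.3144 kcal/day.
Required daily deficit = 0.75 × 7700 ÷ 7 = 825 kcal/day.
Target intake = 3194.3144 − 825 = 2369.3144 kcal/day.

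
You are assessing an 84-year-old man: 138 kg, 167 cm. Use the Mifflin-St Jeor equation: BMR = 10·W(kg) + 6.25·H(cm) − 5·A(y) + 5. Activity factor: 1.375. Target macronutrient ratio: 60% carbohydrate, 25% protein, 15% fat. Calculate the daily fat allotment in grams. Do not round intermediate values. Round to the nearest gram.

Mifflin-St Jeor (male): BMR = 10(138) + 6.25(167) − 5(84) + 5 = 1380 + 1043.75 − 420 + 5 = 2008.75 kcal/day.
TEE = 2008.75 × 1.375 = 2762.0313 kcal/day.
Fat energy = 15% × 2762.0313 = 414.3047 kcal.
Fat = 414.3047 ÷ 9 kcal/g = 46.0339 g.

46 g/day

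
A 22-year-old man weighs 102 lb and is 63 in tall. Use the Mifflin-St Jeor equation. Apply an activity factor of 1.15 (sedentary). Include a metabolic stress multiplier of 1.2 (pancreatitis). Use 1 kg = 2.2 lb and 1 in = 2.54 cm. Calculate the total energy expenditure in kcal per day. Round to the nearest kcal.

Convert to metric: weight = 102 ÷ 2.2 = 46.3636 kg; height = 63 × 2.54 = 160.02 cm.
Mifflin-St Jeor (male): BMR = 10(46.3636) + 6.25(160.02) − 5(22) + 5 = 463.6364 + 1000.125 − 110 + 5 = 1358.7614 kcal/day.
TEE = BMR × activity factor = 1358.7614 × 1.15 = 1562.5756 kcal/day.
Apply stress factor: 1562.5756 × 1.2 = 1875.0907 kcal/day.

1875 kcal per day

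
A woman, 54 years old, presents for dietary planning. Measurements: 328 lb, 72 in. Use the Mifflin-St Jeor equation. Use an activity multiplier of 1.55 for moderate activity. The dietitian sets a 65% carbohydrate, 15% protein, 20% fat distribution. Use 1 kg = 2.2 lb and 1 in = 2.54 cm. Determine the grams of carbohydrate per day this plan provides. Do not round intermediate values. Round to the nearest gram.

Convert to metric: weight = 328 ÷ 2.2 = 149.0909 kg; height = 72 × 2.54 = 182.88 cm.
Mifflin-St Jeor (female): BMR = 10(149.0909) + 6.25(182.88) − 5(54) − 161 = 1490.9091 + 1143 − 270 − 161 = 2202.9091 kcal/day.
TEE = 2202.9091 × 1.55 = 3414.5091 kcal/day.
Carbohydrate energy = 65% × 3414.5091 = 2219.4309 kcal.
Carbohydrate = 2219.4309 ÷ 4 kcal/g = 554.8577 g.

555 g/day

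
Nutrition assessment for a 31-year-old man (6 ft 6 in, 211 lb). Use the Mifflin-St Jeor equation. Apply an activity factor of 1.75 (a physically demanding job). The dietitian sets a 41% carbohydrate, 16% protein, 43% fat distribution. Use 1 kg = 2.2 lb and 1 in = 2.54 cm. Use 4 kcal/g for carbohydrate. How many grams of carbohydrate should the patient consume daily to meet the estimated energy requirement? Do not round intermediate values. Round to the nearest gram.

Convert to metric: weight = 211 ÷ 2.2 = 95.9091 kg; height = (6×12 + 6) × 2.54 = 78 × 2.54 = 198.12 cm.
Mifflin-St Jeor (male): BMR = 10(95.9091) + 6.25(198.12) − 5(31) + 5 = 959.0909 + 1238.25 − 155 + 5 = 2047.3409 kcal/day.
TEE = 2047.3409 × 1.75 = 3582.8466 kcal/day.
Carbohydrate energy = 41% × 3582.8466 = 1468.9671 kcal.
Carbohydrate = 1468.9671 ÷ 4 kcal/g = 367.2418 g.

367 g/day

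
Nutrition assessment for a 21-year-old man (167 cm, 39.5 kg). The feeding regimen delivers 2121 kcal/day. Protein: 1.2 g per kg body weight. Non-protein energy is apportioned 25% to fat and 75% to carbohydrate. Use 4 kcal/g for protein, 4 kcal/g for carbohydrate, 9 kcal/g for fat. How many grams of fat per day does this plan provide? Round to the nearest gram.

Protein = 1.2 × 39.5 = 47.4 g → 47.4 × 4 = 189.6 kcal.
Non-protein calories = 2121 − 189.6 = 1931.4 kcal.
Fat: 25% × 1931.4 = 482.85 kcal; carbohydrate: 1448.55 kcal.
Fat: 482.85 kcal ÷ 9 kcal/g = 53.65 g.

54 g/day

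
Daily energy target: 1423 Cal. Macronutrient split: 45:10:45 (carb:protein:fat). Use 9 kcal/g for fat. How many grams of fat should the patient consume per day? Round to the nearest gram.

71 g/day

Fat energy = 45% × 1423 = 640.35 kcal.
At 9 kcal/g: 640.35 ÷ 9 = 71.15 g.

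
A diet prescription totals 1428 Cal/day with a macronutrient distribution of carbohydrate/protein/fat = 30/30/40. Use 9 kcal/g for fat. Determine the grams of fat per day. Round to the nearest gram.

63 g/day

Fat energy = 40% × 1428 = 571.2 kcal.
At 9 kcal/g: 571.2 ÷ 9 = 63.4667 g.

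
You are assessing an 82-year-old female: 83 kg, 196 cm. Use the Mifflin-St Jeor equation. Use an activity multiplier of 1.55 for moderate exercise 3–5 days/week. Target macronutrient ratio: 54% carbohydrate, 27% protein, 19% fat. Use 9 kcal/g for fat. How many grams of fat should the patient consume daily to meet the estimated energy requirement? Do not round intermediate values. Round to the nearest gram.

49 g/day

Mifflin-St Jeor (female): BMR = 10(83) + 6.25(196) − 5(82) − 161 = 830 + 1225 − 410 − 161 = 1484 kcal/day.
TEE = 1484 × 1.55 = 2300.2 kcal/day.
Fat energy = 19% × 2300.2 = 437.038 kcal.
Fat = 437.038 ÷ 9 kcal/g = 48.5598 g.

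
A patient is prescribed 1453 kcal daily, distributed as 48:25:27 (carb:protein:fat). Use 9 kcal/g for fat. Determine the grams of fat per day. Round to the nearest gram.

44 g/day

Fat energy = 27% × 1453 = 392.31 kcal.
At 9 kcal/g: 392.31 ÷ 9 = 43.59 g.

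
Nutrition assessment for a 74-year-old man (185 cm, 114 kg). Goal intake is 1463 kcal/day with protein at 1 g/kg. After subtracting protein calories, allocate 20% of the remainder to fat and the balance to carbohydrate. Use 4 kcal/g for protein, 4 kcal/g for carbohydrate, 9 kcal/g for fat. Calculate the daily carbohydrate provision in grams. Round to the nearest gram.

Protein = 1 × 114 = 114 g → 114 × 4 = 456 kcal.
Non-protein calories = 1463 − 456 = 1007 kcal.
Fat: 20% × 1007 = 201.4 kcal; carbohydrate: 805.6 kcal.
Carbohydrate: 805.6 kcal ÷ 4 kcal/g = 201.4 g.

201 g/day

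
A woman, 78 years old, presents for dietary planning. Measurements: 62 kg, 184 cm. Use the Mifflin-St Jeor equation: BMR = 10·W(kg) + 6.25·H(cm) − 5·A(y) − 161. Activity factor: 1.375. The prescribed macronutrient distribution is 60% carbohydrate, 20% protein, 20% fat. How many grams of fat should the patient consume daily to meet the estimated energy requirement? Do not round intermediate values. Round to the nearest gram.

37 g/day

Mifflin-St Jeor (female): BMR = 10(62) + 6.25(184) − 5(78) − 161 = 620 + 1150 − 390 − 161 = 1219 kcal/day.
TEE = 1219 × 1.375 = 1676.125 kcal/day.
Fat energy = 20% × 1676.125 = 335.225 kcal.
Fat = 335.225 ÷ 9 kcal/g = 37.2472 g.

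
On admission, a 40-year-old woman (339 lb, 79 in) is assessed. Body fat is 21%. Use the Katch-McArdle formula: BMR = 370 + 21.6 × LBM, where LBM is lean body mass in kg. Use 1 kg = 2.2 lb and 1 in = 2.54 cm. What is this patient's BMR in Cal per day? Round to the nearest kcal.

Convert to metric: weight = 339 ÷ 2.2 = 154.0909 kg; height = 79 × 2.54 = 200.66 cm.
LBM = 154.0909 × (1 − 0.21) = 121.7318 kg. Katch-McArdle: BMR = 370 + 21.6 × 121.7318 = 2999.4073 kcal/day.

2999 Cal per day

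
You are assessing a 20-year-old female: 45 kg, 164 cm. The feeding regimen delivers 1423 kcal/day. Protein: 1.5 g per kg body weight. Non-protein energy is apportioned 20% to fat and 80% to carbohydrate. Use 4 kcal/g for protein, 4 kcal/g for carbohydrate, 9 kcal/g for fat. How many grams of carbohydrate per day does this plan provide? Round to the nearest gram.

Protein = 1.5 × 45 = 67.5 g → 67.5 × 4 = 270 kcal.
Non-protein calories = 1423 − 270 = 1153 kcal.
Fat: 20% × 1153 = 230.6 kcal; carbohydrate: 922.4 kcal.
Carbohydrate: 922.4 kcal ÷ 4 kcal/g = 230.6 g.

231 g/day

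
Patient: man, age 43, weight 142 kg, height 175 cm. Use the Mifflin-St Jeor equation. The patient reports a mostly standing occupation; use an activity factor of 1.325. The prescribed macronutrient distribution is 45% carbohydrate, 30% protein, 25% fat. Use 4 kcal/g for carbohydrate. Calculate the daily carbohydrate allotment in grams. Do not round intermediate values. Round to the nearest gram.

Mifflin-St Jeor (male): BMR = 10(142) + 6.25(175) − 5(43) + 5 = 1420 + 1093.75 − 215 + 5 = 2303.75 kcal/day.
TEE = 2303.75 × 1.325 = 3052.4688 kcal/day.
Carbohydrate energy = 45% × 3052.4688 = 1373.6109 kcal.
Carbohydrate = 1373.6109 ÷ 4 kcal/g = 343.4027 g.

343 g/day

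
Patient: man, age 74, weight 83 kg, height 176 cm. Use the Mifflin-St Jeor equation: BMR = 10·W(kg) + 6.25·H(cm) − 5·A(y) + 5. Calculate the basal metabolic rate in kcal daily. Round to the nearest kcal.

Mifflin-St Jeor (male): BMR = 10(83) + 6.25(176) − 5(74) + 5 = 830 + 1100 − 370 + 5 = 1565 kcal/day.

1565 kcal daily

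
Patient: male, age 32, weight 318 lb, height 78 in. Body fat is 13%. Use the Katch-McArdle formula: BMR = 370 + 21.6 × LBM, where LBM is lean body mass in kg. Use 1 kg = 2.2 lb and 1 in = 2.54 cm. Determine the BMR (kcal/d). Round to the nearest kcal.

Convert to metric: weight = 318 ÷ 2.2 = 144.5455 kg; height = 78 × 2.54 = 198.12 cm.
LBM = 144.5455 × (1 − 0.13) = 125.7545 kg. Katch-McArdle: BMR = 370 + 21.6 × 125.7545 = 3086.2982 kcal/day.

3086 kcal/d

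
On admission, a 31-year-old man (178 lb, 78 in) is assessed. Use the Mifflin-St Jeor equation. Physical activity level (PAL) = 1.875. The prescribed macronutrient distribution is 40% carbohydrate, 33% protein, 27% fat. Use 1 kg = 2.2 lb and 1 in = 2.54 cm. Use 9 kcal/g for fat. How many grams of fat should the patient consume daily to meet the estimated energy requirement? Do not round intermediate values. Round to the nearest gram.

Convert to metric: weight = 178 ÷ 2.2 = 80.9091 kg; height = 78 × 2.54 = 198.12 cm.
Mifflin-St Jeor (male): BMR = 10(80.9091) + 6.25(198.12) − 5(31) + 5 = 809.0909 + 1238.25 − 155 + 5 = 1897.3409 kcal/day.
TEE = 1897.3409 × 1.875 = 3557.5142 kcal/day.
Fat energy = 27% × 3557.5142 = 960.5288 kcal.
Fat = 960.5288 ÷ 9 kcal/g = 106.7254 g.

107 g/day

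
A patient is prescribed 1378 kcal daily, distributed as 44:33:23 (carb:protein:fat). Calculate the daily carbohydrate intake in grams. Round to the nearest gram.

152 g/day

Carbohydrate energy = 44% × 1378 = 606.32 kcal.
At 4 kcal/g: 606.32 ÷ 4 = 151.58 g.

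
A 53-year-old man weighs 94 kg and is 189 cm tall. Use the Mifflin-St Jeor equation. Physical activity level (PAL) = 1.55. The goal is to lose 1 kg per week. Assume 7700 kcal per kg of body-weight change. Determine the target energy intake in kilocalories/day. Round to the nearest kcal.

Mifflin-St Jeor (male): BMR = 10(94) + 6.25(189) − 5(53) + 5 = 940 + 1181.25 − 265 + 5 = 1861.25 kcal/day.
TEE = 1861.25 × 1.55 = 2884.9375 kcal/day.
Required daily deficit = 1 × 7700 ÷ 7 = 1100 kcal/day.
Target intake = 2884.9375 − 1100 = 1784.9375 kcal/day.

1785 kilocalories/day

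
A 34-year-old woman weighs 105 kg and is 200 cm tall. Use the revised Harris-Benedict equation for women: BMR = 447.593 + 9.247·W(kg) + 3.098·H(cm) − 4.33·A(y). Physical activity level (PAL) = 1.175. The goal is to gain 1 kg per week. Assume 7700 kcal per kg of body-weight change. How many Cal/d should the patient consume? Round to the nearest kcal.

3322 Cal/d

Harris-Benedict: BMR = 447.593 + 9.247(105) + 3.098(200) − 4.33(34) = 1890.908 kcal/day.
TEE = 1890.908 × 1.175 = 2221.8169 kcal/day.
Required daily surplus = 1 × 7700 ÷ 7 = 1100 kcal/day.
Target intake = 2221.8169 + 1100 = 3321.8169 kcal/day.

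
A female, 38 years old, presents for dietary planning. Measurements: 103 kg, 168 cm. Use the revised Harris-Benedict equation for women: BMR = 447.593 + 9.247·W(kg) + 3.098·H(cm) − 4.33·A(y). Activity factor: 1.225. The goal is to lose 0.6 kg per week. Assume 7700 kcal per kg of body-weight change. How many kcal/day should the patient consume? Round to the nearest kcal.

1491 kcal/day

Harris-Benedict: BMR = 447.593 + 9.247(103) + 3.098(168) − 4.33(38) = 1755.958 kcal/day.
TEE = 1755.958 × 1.225 = 2151.0486 kcal/day.
Required daily deficit = 0.6 × 7700 ÷ 7 = 660 kcal/day.
Target intake = 2151.0486 − 660 = 1491.0486 kcal/day.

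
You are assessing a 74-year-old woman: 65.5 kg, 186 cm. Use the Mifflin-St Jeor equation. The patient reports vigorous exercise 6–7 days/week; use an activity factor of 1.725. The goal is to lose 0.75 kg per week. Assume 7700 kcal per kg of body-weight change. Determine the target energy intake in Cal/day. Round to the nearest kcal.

Mifflin-St Jeor (female): BMR = 10(65.5) + 6.25(186) − 5(74) − 161 = 655 + 1162.5 − 370 − 161 = 1286.5 kcal/day.
TEE = 1286.5 × 1.725 = 2219.2125 kcal/day.
Required daily deficit = 0.75 × 7700 ÷ 7 = 825 kcal/day.
Target intake = 2219.2125 − 825 = 1394.2125 kcal/day.

1394 Cal/day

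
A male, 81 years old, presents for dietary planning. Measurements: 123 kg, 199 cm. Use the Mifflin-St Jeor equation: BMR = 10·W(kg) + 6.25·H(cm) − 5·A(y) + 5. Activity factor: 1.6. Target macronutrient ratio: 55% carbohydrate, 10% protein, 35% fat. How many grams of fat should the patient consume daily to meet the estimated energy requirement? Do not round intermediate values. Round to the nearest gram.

129 g/day

Mifflin-St Jeor (male): BMR = 10(123) + 6.25(199) − 5(81) + 5 = 1230 + 1243.75 − 405 + 5 = 2073.75 kcal/day.
TEE = 2073.75 × 1.6 = 3318 kcal/day.
Fat energy = 35% × 3318 = 1161.3 kcal.
Fat = 1161.3 ÷ 9 kcal/g = 129.0333 g.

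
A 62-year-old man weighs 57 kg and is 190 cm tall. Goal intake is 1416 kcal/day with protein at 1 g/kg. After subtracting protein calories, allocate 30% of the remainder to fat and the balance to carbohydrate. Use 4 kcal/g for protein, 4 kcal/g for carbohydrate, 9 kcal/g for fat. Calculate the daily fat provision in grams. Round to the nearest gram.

40 g/day

Protein = 1 × 57 = 57 g → 57 × 4 = 228 kcal.
Non-protein calories = 1416 − 228 = 1188 kcal.
Fat: 30% × 1188 = 356.4 kcal; carbohydrate: 831.6 kcal.
Fat: 356.4 kcal ÷ 9 kcal/g = 39.6 g.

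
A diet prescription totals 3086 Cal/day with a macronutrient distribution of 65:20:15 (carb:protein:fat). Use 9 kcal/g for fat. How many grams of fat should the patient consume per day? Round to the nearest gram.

Fat energy = 15% × 3086 = 462.9 kcal.
At 9 kcal/g: 462.9 ÷ 9 = 51.4333 g.

51 g/day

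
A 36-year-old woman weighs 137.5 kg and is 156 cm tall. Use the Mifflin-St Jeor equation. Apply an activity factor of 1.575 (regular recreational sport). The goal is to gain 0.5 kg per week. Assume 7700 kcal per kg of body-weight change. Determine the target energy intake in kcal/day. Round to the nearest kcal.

Mifflin-St Jeor (female): BMR = 10(137.5) + 6.25(156) − 5(36) − 161 = 1375 + 975 − 180 − 161 = 2009 kcal/day.
TEE = 2009 × 1.575 = 3164.175 kcal/day.
Required daily surplus = 0.5 × 7700 ÷ 7 = 550 kcal/day.
Target intake = 3164.175 + 550 = 3714.175 kcal/day.

3714 kcal/day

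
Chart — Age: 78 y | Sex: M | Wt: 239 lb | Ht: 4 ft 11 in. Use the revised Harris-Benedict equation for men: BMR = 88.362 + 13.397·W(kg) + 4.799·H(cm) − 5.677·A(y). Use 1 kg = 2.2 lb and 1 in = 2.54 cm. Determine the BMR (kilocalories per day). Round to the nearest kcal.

Convert to metric: weight = 239 ÷ 2.2 = 108.6364 kg; height = (4×12 + 11) × 2.54 = 59 × 2.54 = 149.86 cm.
Harris-Benedict: BMR = 88.362 + 13.397(108.6364) + 4.799(149.86) − 5.677(78) = 1820.1355 kcal/day.

1820 kilocalories per day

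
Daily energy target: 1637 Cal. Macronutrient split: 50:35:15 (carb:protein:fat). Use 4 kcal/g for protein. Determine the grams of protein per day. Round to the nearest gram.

Protein energy = 35% × 1637 = 572.95 kcal.
At 4 kcal/g: 572.95 ÷ 4 = 143.2375 g.

143 g/day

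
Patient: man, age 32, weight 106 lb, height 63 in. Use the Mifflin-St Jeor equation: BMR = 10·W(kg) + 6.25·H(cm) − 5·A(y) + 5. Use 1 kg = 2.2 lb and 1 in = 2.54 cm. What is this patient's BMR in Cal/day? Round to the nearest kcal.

Convert to metric: weight = 106 ÷ 2.2 = 48.1818 kg; height = 63 × 2.54 = 160.02 cm.
Mifflin-St Jeor (male): BMR = 10(48.1818) + 6.25(160.02) − 5(32) + 5 = 481.8182 + 1000.125 − 160 + 5 = 1326.9432 kcal/day.

1327 Cal/day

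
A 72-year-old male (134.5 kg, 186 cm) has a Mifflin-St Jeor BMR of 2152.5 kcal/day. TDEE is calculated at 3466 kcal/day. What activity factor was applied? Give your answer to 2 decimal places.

Activity factor = TEE ÷ BMR = 3466 ÷ 2152.5 = 1.61.

1.61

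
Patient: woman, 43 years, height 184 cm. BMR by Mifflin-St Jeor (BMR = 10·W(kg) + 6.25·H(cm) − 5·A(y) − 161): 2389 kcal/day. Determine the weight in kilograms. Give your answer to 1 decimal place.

2389 = 10·W + 6.25(184) − 5(43) − 161
10·W = 2389 − 774 = 1615, so W = 161.5 kg.

161.5 kg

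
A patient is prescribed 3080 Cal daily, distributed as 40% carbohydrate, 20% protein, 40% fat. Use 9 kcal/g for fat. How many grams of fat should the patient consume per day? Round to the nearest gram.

Fat energy = 40% × 3080 = 1232 kcal.
At 9 kcal/g: 1232 ÷ 9 = 136.8889 g.

137 g/day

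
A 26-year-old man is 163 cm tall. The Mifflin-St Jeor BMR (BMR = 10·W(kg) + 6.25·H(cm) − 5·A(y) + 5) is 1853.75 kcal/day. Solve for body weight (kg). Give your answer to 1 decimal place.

1853.75 = 10·W + 6.25(163) − 5(26) + 5
10·W = 1853.75 − 893.75 = 960, so W = 96 kg.

96.0 kg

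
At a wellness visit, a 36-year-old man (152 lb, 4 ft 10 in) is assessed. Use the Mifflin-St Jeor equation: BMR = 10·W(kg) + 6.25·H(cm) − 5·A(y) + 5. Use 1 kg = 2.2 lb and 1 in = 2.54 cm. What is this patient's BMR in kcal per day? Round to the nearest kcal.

Convert to metric: weight = 152 ÷ 2.2 = 69.0909 kg; height = (4×12 + 10) × 2.54 = 58 × 2.54 = 147.32 cm.
Mifflin-St Jeor (male): BMR = 10(69.0909) + 6.25(147.32) − 5(36) + 5 = 690.9091 + 920.75 − 180 + 5 = 1436.6591 kcal/day.

1437 kcal per day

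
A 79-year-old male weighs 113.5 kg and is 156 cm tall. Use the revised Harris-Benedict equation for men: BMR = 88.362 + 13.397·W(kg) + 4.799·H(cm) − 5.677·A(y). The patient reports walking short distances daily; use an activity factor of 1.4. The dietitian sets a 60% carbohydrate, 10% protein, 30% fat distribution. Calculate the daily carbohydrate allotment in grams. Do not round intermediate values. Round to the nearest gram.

401 g/day

Harris-Benedict: BMR = 88.362 + 13.397(113.5) + 4.799(156) − 5.677(79) = 1909.0825 kcal/day.
TEE = 1909.0825 × 1.4 = 2672.7155 kcal/day.
Carbohydrate energy = 60% × 2672.7155 = 1603.6293 kcal.
Carbohydrate = 1603.6293 ÷ 4 kcal/g = 400.9073 g.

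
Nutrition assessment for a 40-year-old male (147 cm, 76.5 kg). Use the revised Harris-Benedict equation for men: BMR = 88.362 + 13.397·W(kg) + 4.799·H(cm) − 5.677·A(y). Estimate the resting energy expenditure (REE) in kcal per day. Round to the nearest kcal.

1592 kcal per day

Harris-Benedict: BMR = 88.362 + 13.397(76.5) + 4.799(147) − 5.677(40) = 1591.6055 kcal/day.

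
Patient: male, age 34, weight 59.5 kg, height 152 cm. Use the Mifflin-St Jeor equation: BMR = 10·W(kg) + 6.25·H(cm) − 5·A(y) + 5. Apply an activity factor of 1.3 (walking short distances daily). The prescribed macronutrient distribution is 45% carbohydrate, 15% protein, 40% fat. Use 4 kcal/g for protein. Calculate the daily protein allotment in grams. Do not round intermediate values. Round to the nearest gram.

Mifflin-St Jeor (male): BMR = 10(59.5) + 6.25(152) − 5(34) + 5 = 595 + 950 − 170 + 5 = 1380 kcal/day.
TEE = 1380 × 1.3 = 1794 kcal/day.
Protein energy = 15% × 1794 = 269.1 kcal.
Protein = 269.1 ÷ 4 kcal/g = 67.275 g.

67 g/day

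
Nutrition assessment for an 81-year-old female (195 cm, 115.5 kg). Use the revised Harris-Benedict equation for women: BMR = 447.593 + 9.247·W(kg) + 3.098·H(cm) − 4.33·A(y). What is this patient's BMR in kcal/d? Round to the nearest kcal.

Harris-Benedict: BMR = 447.593 + 9.247(115.5) + 3.098(195) − 4.33(81) = 1769.0015 kcal/day.

1769 kcal/d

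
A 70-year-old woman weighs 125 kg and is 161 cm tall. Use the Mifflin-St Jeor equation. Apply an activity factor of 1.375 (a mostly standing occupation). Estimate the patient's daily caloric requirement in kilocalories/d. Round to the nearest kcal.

Mifflin-St Jeor (female): BMR = 10(125) + 6.25(161) − 5(70) − 161 = 1250 + 1006.25 − 350 − 161 = 1745.25 kcal/day.
TEE = BMR × activity factor = 1745.25 × 1.375 = 2399.7188 kcal/day.

2400 kilocalories/d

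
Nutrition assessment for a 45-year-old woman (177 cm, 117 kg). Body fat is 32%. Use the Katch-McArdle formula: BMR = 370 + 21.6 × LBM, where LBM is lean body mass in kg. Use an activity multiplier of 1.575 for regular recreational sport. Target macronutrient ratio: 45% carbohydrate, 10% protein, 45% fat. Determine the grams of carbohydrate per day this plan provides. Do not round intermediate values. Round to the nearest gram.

LBM = 117 × (1 − 0.32) = 79.56 kg. Katch-McArdle: BMR = 370 + 21.6 × 79.56 = 2088.496 kcal/day.
TEE = 2088.496 × 1.575 = 3289.3812 kcal/day.
Carbohydrate energy = 45% × 3289.3812 = 1480.2215 kcal.
Carbohydrate = 1480.2215 ÷ 4 kcal/g = 370.0554 g.

370 g/day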